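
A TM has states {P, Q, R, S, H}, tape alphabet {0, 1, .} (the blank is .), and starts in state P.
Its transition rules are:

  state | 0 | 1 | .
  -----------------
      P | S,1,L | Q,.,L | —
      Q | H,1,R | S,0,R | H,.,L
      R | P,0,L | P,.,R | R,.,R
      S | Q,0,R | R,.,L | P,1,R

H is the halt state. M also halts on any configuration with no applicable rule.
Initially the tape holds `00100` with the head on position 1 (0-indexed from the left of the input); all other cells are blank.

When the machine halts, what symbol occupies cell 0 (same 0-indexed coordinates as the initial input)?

P | ..0[0]100   read 0 → write 1, move L, go to S
S | ..[0]1100   read 0 → write 0, move R, go to Q
Q | ..0[1]100   read 1 → write 0, move R, go to S
S | ..00[1]00   read 1 → write ., move L, go to R
R | ..0[0].00   read 0 → write 0, move L, go to P
P | ..[0]0.00   read 0 → write 1, move L, go to S
S | .[.]10.00   read . → write 1, move R, go to P
P | .1[1]0.00   read 1 → write ., move L, go to Q
Q | .[1].0.00   read 1 → write 0, move R, go to S
S | .0[.]0.00   read . → write 1, move R, go to P
P | .01[0].00   read 0 → write 1, move L, go to S
S | .0[1]1.00   read 1 → write ., move L, go to R
R | .[0].1.00   read 0 → write 0, move L, go to P
P | [.]0.1.00
Cell 0 holds . when M halts.

.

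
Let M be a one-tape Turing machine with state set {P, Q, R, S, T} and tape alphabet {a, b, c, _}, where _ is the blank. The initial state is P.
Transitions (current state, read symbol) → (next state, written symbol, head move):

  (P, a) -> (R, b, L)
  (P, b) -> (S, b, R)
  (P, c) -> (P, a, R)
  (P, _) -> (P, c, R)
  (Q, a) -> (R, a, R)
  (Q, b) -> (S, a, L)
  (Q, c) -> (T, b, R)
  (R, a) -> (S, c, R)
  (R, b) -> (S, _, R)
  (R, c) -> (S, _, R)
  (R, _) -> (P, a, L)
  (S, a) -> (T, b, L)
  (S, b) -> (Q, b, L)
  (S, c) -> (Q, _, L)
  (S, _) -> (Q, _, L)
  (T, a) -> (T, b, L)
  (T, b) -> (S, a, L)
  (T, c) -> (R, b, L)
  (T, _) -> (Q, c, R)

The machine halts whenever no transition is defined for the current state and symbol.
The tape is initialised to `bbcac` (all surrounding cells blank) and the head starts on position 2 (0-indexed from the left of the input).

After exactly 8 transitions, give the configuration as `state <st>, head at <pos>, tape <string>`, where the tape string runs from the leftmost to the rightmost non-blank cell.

state=P head=2 tape=bb[c]ac   (P,c)→(P,a,R)
state=P head=3 tape=bba[a]c   (P,a)→(R,b,L)
state=R head=2 tape=bb[a]bc   (R,a)→(S,c,R)
state=S head=3 tape=bbc[b]c   (S,b)→(Q,b,L)
state=Q head=2 tape=bb[c]bc   (Q,c)→(T,b,R)
state=T head=3 tape=bbb[b]c   (T,b)→(S,a,L)
state=S head=2 tape=bb[b]ac   (S,b)→(Q,b,L)
state=Q head=1 tape=b[b]bac   (Q,b)→(S,a,L)
state=S head=0 tape=[b]abac
After 8 steps: state S, head at 0, tape babac.

state S, head at 0, tape babac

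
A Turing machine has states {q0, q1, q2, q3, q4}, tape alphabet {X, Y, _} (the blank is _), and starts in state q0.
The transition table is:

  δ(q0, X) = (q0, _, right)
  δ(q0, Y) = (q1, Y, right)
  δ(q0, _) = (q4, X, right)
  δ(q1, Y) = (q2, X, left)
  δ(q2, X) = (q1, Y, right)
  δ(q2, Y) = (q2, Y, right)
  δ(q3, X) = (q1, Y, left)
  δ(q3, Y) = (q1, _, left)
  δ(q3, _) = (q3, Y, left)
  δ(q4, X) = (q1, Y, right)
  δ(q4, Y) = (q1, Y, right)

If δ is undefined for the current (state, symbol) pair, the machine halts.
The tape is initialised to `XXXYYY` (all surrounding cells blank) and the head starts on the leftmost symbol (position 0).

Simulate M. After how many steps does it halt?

10

q0 | [X]XXYYY_   read X → write _, move right, go to q0
q0 | _[X]XYYY_   read X → write _, move right, go to q0
q0 | __[X]YYY_   read X → write _, move right, go to q0
q0 | ___[Y]YY_   read Y → write Y, move right, go to q1
q1 | ___Y[Y]Y_   read Y → write X, move left, go to q2
q2 | ___[Y]XY_   read Y → write Y, move right, go to q2
q2 | ___Y[X]Y_   read X → write Y, move right, go to q1
q1 | ___YY[Y]_   read Y → write X, move left, go to q2
q2 | ___Y[Y]X_   read Y → write Y, move right, go to q2
q2 | ___YY[X]_   read X → write Y, move right, go to q1
q1 | ___YYY[_]
M halts after 10 transitions.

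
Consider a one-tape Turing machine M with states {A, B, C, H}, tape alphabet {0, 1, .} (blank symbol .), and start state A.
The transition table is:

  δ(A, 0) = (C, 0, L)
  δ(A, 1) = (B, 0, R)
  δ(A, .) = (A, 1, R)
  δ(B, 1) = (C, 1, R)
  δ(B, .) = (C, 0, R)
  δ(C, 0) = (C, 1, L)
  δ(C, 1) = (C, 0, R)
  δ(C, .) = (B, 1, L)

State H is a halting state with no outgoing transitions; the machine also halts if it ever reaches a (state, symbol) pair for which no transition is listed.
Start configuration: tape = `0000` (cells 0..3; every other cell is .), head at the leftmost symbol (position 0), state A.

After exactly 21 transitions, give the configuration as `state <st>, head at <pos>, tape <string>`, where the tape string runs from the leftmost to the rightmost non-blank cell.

A | ......[0]000   read 0 → write 0, move L, go to C
C | .....[.]0000   read . → write 1, move L, go to B
B | ....[.]10000   read . → write 0, move R, go to C
C | ....0[1]0000   read 1 → write 0, move R, go to C
C | ....00[0]000   read 0 → write 1, move L, go to C
C | ....0[0]1000   read 0 → write 1, move L, go to C
C | ....[0]11000   read 0 → write 1, move L, go to C
C | ...[.]111000   read . → write 1, move L, go to B
B | ..[.]1111000   read . → write 0, move R, go to C
C | ..0[1]111000   read 1 → write 0, move R, go to C
C | ..00[1]11000   read 1 → write 0, move R, go to C
C | ..000[1]1000   read 1 → write 0, move R, go to C
C | ..0000[1]000   read 1 → write 0, move R, go to C
C | ..00000[0]00   read 0 → write 1, move L, go to C
C | ..0000[0]100   read 0 → write 1, move L, go to C
C | ..000[0]1100   read 0 → write 1, move L, go to C
C | ..00[0]11100   read 0 → write 1, move L, go to C
C | ..0[0]111100   read 0 → write 1, move L, go to C
C | ..[0]1111100   read 0 → write 1, move L, go to C
C | .[.]11111100   read . → write 1, move L, go to B
B | [.]111111100   read . → write 0, move R, go to C
C | 0[1]11111100
After 21 steps: state C, head at -5, tape 0111111100.

state C, head at -5, tape 0111111100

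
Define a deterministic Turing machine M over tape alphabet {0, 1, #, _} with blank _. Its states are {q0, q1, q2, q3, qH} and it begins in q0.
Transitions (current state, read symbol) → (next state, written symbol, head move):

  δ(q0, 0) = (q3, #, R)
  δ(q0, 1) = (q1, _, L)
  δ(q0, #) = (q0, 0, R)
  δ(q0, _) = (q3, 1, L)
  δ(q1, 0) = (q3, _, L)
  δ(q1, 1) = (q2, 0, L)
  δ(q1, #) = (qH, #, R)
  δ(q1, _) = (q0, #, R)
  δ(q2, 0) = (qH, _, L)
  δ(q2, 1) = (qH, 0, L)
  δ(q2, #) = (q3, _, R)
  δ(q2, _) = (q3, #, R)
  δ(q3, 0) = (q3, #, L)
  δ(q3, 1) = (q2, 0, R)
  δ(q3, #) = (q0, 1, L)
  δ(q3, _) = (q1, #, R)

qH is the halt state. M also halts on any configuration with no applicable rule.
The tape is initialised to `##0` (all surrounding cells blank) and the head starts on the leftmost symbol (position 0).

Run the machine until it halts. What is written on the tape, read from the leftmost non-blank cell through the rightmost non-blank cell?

q0 | [#]#0____   read # → write 0, move R, go to q0
q0 | 0[#]0____   read # → write 0, move R, go to q0
q0 | 00[0]____   read 0 → write #, move R, go to q3
q3 | 00#[_]___   read _ → write #, move R, go to q1
q1 | 00##[_]__   read _ → write #, move R, go to q0
q0 | 00###[_]_   read _ → write 1, move L, go to q3
q3 | 00##[#]1_   read # → write 1, move L, go to q0
q0 | 00#[#]11_   read # → write 0, move R, go to q0
q0 | 00#0[1]1_   read 1 → write _, move L, go to q1
q1 | 00#[0]_1_   read 0 → write _, move L, go to q3
q3 | 00[#]__1_   read # → write 1, move L, go to q0
q0 | 0[0]1__1_   read 0 → write #, move R, go to q3
q3 | 0#[1]__1_   read 1 → write 0, move R, go to q2
q2 | 0#0[_]_1_   read _ → write #, move R, go to q3
q3 | 0#0#[_]1_   read _ → write #, move R, go to q1
q1 | 0#0##[1]_   read 1 → write 0, move L, go to q2
q2 | 0#0#[#]0_   read # → write _, move R, go to q3
q3 | 0#0#_[0]_   read 0 → write #, move L, go to q3
q3 | 0#0#[_]#_   read _ → write #, move R, go to q1
q1 | 0#0##[#]_   read # → write #, move R, go to qH
qH | 0#0###[_]
The non-blank tape span at halt is 0#0###.

0#0###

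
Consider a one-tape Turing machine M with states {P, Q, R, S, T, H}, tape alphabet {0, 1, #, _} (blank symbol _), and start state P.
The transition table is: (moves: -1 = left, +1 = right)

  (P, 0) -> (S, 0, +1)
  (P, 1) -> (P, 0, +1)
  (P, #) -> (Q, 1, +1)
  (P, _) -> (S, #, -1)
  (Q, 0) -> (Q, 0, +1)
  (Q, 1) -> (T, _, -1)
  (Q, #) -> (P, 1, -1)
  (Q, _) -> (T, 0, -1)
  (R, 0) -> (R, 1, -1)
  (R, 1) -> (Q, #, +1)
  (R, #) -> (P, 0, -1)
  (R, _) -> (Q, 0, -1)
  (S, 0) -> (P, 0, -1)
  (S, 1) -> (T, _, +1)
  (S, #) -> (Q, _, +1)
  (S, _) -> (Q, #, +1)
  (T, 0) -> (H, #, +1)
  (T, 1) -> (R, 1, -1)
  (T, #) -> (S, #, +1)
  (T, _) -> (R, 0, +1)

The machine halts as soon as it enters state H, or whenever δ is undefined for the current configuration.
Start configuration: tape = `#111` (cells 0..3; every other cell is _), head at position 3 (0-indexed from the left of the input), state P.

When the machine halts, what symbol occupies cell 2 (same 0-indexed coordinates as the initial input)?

#

state=P head=3 tape=#11[1]____   (P,1)→(P,0,+1)
state=P head=4 tape=#110[_]___   (P,_)→(S,#,-1)
state=S head=3 tape=#11[0]#___   (S,0)→(P,0,-1)
state=P head=2 tape=#1[1]0#___   (P,1)→(P,0,+1)
state=P head=3 tape=#10[0]#___   (P,0)→(S,0,+1)
state=S head=4 tape=#100[#]___   (S,#)→(Q,_,+1)
state=Q head=5 tape=#100_[_]__   (Q,_)→(T,0,-1)
state=T head=4 tape=#100[_]0__   (T,_)→(R,0,+1)
state=R head=5 tape=#1000[0]__   (R,0)→(R,1,-1)
state=R head=4 tape=#100[0]1__   (R,0)→(R,1,-1)
state=R head=3 tape=#10[0]11__   (R,0)→(R,1,-1)
state=R head=2 tape=#1[0]111__   (R,0)→(R,1,-1)
state=R head=1 tape=#[1]1111__   (R,1)→(Q,#,+1)
state=Q head=2 tape=##[1]111__   (Q,1)→(T,_,-1)
state=T head=1 tape=#[#]_111__   (T,#)→(S,#,+1)
state=S head=2 tape=##[_]111__   (S,_)→(Q,#,+1)
state=Q head=3 tape=###[1]11__   (Q,1)→(T,_,-1)
state=T head=2 tape=##[#]_11__   (T,#)→(S,#,+1)
state=S head=3 tape=###[_]11__   (S,_)→(Q,#,+1)
state=Q head=4 tape=####[1]1__   (Q,1)→(T,_,-1)
state=T head=3 tape=###[#]_1__   (T,#)→(S,#,+1)
state=S head=4 tape=####[_]1__   (S,_)→(Q,#,+1)
state=Q head=5 tape=#####[1]__   (Q,1)→(T,_,-1)
state=T head=4 tape=####[#]___   (T,#)→(S,#,+1)
state=S head=5 tape=#####[_]__   (S,_)→(Q,#,+1)
state=Q head=6 tape=######[_]_   (Q,_)→(T,0,-1)
state=T head=5 tape=#####[#]0_   (T,#)→(S,#,+1)
state=S head=6 tape=######[0]_   (S,0)→(P,0,-1)
state=P head=5 tape=#####[#]0_   (P,#)→(Q,1,+1)
state=Q head=6 tape=#####1[0]_   (Q,0)→(Q,0,+1)
state=Q head=7 tape=#####10[_]   (Q,_)→(T,0,-1)
state=T head=6 tape=#####1[0]0   (T,0)→(H,#,+1)
state=H head=7 tape=#####1#[0]
Cell 2 holds # when M halts.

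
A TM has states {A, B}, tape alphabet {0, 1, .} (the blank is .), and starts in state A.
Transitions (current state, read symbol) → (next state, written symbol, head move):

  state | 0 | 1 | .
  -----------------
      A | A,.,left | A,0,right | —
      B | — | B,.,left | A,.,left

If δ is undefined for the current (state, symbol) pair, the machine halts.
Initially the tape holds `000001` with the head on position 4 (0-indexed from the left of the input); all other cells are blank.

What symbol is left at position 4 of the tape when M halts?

state=A head=4 tape=.0000[0]1   (A,0)→(A,.,left)
state=A head=3 tape=.000[0].1   (A,0)→(A,.,left)
state=A head=2 tape=.00[0]..1   (A,0)→(A,.,left)
state=A head=1 tape=.0[0]...1   (A,0)→(A,.,left)
state=A head=0 tape=.[0]....1   (A,0)→(A,.,left)
state=A head=-1 tape=[.].....1
Cell 4 holds . when M halts.

.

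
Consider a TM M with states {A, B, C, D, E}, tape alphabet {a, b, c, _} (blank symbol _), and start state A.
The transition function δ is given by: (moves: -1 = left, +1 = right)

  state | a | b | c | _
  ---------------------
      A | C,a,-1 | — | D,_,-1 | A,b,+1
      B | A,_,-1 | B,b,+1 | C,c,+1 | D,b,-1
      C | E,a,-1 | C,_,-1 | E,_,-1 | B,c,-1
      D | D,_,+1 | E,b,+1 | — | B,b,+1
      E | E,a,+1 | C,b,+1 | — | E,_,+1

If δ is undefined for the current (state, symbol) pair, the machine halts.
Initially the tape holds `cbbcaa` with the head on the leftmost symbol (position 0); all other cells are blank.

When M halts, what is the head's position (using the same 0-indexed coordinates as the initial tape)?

state=A head=0 tape=____[c]bbcaa   (A,c)→(D,_,-1)
state=D head=-1 tape=___[_]_bbcaa   (D,_)→(B,b,+1)
state=B head=0 tape=___b[_]bbcaa   (B,_)→(D,b,-1)
state=D head=-1 tape=___[b]bbbcaa   (D,b)→(E,b,+1)
state=E head=0 tape=___b[b]bbcaa   (E,b)→(C,b,+1)
state=C head=1 tape=___bb[b]bcaa   (C,b)→(C,_,-1)
state=C head=0 tape=___b[b]_bcaa   (C,b)→(C,_,-1)
state=C head=-1 tape=___[b]__bcaa   (C,b)→(C,_,-1)
state=C head=-2 tape=__[_]___bcaa   (C,_)→(B,c,-1)
state=B head=-3 tape=_[_]c___bcaa   (B,_)→(D,b,-1)
state=D head=-4 tape=[_]bc___bcaa   (D,_)→(B,b,+1)
state=B head=-3 tape=b[b]c___bcaa   (B,b)→(B,b,+1)
state=B head=-2 tape=bb[c]___bcaa   (B,c)→(C,c,+1)
state=C head=-1 tape=bbc[_]__bcaa   (C,_)→(B,c,-1)
state=B head=-2 tape=bb[c]c__bcaa   (B,c)→(C,c,+1)
state=C head=-1 tape=bbc[c]__bcaa   (C,c)→(E,_,-1)
state=E head=-2 tape=bb[c]___bcaa
At halt the head is at cell -2.

-2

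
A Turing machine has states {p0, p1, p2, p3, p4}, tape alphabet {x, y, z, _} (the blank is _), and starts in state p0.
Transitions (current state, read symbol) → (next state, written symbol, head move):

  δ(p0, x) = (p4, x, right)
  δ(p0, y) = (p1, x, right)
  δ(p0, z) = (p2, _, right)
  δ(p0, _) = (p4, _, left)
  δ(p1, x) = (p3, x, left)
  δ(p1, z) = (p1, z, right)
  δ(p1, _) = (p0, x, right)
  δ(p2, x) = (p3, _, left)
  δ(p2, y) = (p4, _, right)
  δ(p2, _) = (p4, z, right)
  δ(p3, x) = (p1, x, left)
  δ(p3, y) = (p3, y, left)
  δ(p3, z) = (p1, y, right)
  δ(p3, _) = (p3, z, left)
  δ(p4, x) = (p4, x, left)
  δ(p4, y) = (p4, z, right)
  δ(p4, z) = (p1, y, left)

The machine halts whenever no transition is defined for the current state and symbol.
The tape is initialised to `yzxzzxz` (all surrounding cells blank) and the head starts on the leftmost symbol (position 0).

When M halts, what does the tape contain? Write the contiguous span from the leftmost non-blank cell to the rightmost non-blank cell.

p0 | ___[y]zxzzxz   read y → write x, move right, go to p1
p1 | ___x[z]xzzxz   read z → write z, move right, go to p1
p1 | ___xz[x]zzxz   read x → write x, move left, go to p3
p3 | ___x[z]xzzxz   read z → write y, move right, go to p1
p1 | ___xy[x]zzxz   read x → write x, move left, go to p3
p3 | ___x[y]xzzxz   read y → write y, move left, go to p3
p3 | ___[x]yxzzxz   read x → write x, move left, go to p1
p1 | __[_]xyxzzxz   read _ → write x, move right, go to p0
p0 | __x[x]yxzzxz   read x → write x, move right, go to p4
p4 | __xx[y]xzzxz   read y → write z, move right, go to p4
p4 | __xxz[x]zzxz   read x → write x, move left, go to p4
p4 | __xx[z]xzzxz   read z → write y, move left, go to p1
p1 | __x[x]yxzzxz   read x → write x, move left, go to p3
p3 | __[x]xyxzzxz   read x → write x, move left, go to p1
p1 | _[_]xxyxzzxz   read _ → write x, move right, go to p0
p0 | _x[x]xyxzzxz   read x → write x, move right, go to p4
p4 | _xx[x]yxzzxz   read x → write x, move left, go to p4
p4 | _x[x]xyxzzxz   read x → write x, move left, go to p4
p4 | _[x]xxyxzzxz   read x → write x, move left, go to p4
p4 | [_]xxxyxzzxz
The non-blank tape span at halt is xxxyxzzxz.

xxxyxzzxz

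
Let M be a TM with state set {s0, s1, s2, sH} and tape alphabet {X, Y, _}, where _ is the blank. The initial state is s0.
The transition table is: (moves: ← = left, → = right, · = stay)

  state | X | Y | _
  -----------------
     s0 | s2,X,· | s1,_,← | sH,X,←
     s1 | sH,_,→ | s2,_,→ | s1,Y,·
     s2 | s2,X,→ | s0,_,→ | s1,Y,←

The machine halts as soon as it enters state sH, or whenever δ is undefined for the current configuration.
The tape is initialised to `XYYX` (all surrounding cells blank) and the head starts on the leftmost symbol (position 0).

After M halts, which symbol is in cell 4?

s0 | [X]YYX_   read X → write X, move ·, go to s2
s2 | [X]YYX_   read X → write X, move →, go to s2
s2 | X[Y]YX_   read Y → write _, move →, go to s0
s0 | X_[Y]X_   read Y → write _, move ←, go to s1
s1 | X[_]_X_   read _ → write Y, move ·, go to s1
s1 | X[Y]_X_   read Y → write _, move →, go to s2
s2 | X_[_]X_   read _ → write Y, move ←, go to s1
s1 | X[_]YX_   read _ → write Y, move ·, go to s1
s1 | X[Y]YX_   read Y → write _, move →, go to s2
s2 | X_[Y]X_   read Y → write _, move →, go to s0
s0 | X__[X]_   read X → write X, move ·, go to s2
s2 | X__[X]_   read X → write X, move →, go to s2
s2 | X__X[_]   read _ → write Y, move ←, go to s1
s1 | X__[X]Y   read X → write _, move →, go to sH
sH | X___[Y]
Cell 4 holds Y when M halts.

Y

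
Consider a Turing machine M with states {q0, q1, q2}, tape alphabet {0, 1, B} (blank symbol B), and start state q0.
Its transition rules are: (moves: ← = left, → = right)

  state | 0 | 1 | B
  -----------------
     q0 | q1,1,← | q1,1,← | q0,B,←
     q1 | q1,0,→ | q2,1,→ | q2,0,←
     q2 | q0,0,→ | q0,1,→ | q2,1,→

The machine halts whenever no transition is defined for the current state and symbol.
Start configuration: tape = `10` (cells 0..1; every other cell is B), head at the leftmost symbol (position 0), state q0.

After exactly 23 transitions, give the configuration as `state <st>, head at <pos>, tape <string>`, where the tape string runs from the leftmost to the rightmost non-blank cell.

state q2, head at 1, tape 1011

state=q0 head=0 tape=BB[1]0B   (q0,1)→(q1,1,←)
state=q1 head=-1 tape=B[B]10B   (q1,B)→(q2,0,←)
state=q2 head=-2 tape=[B]010B   (q2,B)→(q2,1,→)
state=q2 head=-1 tape=1[0]10B   (q2,0)→(q0,0,→)
state=q0 head=0 tape=10[1]0B   (q0,1)→(q1,1,←)
state=q1 head=-1 tape=1[0]10B   (q1,0)→(q1,0,→)
state=q1 head=0 tape=10[1]0B   (q1,1)→(q2,1,→)
state=q2 head=1 tape=101[0]B   (q2,0)→(q0,0,→)
state=q0 head=2 tape=1010[B]   (q0,B)→(q0,B,←)
state=q0 head=1 tape=101[0]B   (q0,0)→(q1,1,←)
state=q1 head=0 tape=10[1]1B   (q1,1)→(q2,1,→)
state=q2 head=1 tape=101[1]B   (q2,1)→(q0,1,→)
state=q0 head=2 tape=1011[B]   (q0,B)→(q0,B,←)
state=q0 head=1 tape=101[1]B   (q0,1)→(q1,1,←)
state=q1 head=0 tape=10[1]1B   (q1,1)→(q2,1,→)
state=q2 head=1 tape=101[1]B   (q2,1)→(q0,1,→)
state=q0 head=2 tape=1011[B]   (q0,B)→(q0,B,←)
state=q0 head=1 tape=101[1]B   (q0,1)→(q1,1,←)
state=q1 head=0 tape=10[1]1B   (q1,1)→(q2,1,→)
state=q2 head=1 tape=101[1]B   (q2,1)→(q0,1,→)
state=q0 head=2 tape=1011[B]   (q0,B)→(q0,B,←)
state=q0 head=1 tape=101[1]B   (q0,1)→(q1,1,←)
state=q1 head=0 tape=10[1]1B   (q1,1)→(q2,1,→)
state=q2 head=1 tape=101[1]B
After 23 steps: state q2, head at 1, tape 1011.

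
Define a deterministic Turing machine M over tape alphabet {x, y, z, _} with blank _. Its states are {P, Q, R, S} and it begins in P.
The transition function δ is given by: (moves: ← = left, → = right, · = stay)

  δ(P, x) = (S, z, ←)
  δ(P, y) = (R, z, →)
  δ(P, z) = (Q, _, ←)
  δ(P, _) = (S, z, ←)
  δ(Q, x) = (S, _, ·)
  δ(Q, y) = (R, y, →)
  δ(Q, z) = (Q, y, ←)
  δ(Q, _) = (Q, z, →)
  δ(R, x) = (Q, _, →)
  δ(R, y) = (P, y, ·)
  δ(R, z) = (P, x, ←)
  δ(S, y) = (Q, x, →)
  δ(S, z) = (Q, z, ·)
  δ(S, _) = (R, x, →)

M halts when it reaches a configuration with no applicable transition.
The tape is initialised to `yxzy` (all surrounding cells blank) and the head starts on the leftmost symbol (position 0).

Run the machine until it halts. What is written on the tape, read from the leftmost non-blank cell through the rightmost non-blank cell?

P | [y]xzy_   read y → write z, move →, go to R
R | z[x]zy_   read x → write _, move →, go to Q
Q | z_[z]y_   read z → write y, move ←, go to Q
Q | z[_]yy_   read _ → write z, move →, go to Q
Q | zz[y]y_   read y → write y, move →, go to R
R | zzy[y]_   read y → write y, move ·, go to P
P | zzy[y]_   read y → write z, move →, go to R
R | zzyz[_]
The non-blank tape span at halt is zzyz.

zzyz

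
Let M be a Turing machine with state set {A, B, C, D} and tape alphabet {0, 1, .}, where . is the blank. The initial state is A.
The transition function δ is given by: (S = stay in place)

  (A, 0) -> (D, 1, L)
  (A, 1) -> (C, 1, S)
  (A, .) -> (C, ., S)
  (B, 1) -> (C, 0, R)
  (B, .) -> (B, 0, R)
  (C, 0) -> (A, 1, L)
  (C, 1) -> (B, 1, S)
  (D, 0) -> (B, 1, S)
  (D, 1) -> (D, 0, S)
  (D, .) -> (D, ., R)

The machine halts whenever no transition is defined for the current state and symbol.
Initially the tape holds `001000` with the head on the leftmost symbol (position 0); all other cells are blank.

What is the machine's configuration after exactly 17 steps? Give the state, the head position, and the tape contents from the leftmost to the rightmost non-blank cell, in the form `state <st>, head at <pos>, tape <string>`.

state D, head at 1, tape 001100

state=A head=0 tape=.[0]01000   (A,0)→(D,1,L)
state=D head=-1 tape=[.]101000   (D,.)→(D,.,R)
state=D head=0 tape=.[1]01000   (D,1)→(D,0,S)
state=D head=0 tape=.[0]01000   (D,0)→(B,1,S)
state=B head=0 tape=.[1]01000   (B,1)→(C,0,R)
state=C head=1 tape=.0[0]1000   (C,0)→(A,1,L)
state=A head=0 tape=.[0]11000   (A,0)→(D,1,L)
state=D head=-1 tape=[.]111000   (D,.)→(D,.,R)
state=D head=0 tape=.[1]11000   (D,1)→(D,0,S)
state=D head=0 tape=.[0]11000   (D,0)→(B,1,S)
state=B head=0 tape=.[1]11000   (B,1)→(C,0,R)
state=C head=1 tape=.0[1]1000   (C,1)→(B,1,S)
state=B head=1 tape=.0[1]1000   (B,1)→(C,0,R)
state=C head=2 tape=.00[1]000   (C,1)→(B,1,S)
state=B head=2 tape=.00[1]000   (B,1)→(C,0,R)
state=C head=3 tape=.000[0]00   (C,0)→(A,1,L)
state=A head=2 tape=.00[0]100   (A,0)→(D,1,L)
state=D head=1 tape=.0[0]1100
After 17 steps: state D, head at 1, tape 001100.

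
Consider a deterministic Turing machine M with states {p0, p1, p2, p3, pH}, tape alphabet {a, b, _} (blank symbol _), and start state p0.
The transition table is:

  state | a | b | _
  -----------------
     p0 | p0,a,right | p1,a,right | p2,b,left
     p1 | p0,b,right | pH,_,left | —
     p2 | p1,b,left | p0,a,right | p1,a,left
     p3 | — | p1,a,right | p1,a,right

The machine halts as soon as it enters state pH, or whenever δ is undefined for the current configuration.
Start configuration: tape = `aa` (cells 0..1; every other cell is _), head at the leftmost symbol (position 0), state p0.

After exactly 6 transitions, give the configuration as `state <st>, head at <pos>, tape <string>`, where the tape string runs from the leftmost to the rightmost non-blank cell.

state p1, head at 2, tape bab

state=p0 head=0 tape=[a]a_   (p0,a)→(p0,a,right)
state=p0 head=1 tape=a[a]_   (p0,a)→(p0,a,right)
state=p0 head=2 tape=aa[_]   (p0,_)→(p2,b,left)
state=p2 head=1 tape=a[a]b   (p2,a)→(p1,b,left)
state=p1 head=0 tape=[a]bb   (p1,a)→(p0,b,right)
state=p0 head=1 tape=b[b]b   (p0,b)→(p1,a,right)
state=p1 head=2 tape=ba[b]
After 6 steps: state p1, head at 2, tape bab.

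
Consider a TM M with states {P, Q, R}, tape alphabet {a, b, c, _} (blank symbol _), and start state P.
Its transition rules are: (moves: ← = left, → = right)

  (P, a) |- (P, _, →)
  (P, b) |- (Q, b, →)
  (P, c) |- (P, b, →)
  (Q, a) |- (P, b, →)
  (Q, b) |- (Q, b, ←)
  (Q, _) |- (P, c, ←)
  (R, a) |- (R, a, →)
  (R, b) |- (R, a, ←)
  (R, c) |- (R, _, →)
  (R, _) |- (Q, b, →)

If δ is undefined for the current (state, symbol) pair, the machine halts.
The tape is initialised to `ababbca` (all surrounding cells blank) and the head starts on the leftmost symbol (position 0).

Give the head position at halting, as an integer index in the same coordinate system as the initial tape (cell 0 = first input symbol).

state=P head=0 tape=_[a]babbca   (P,a)→(P,_,→)
state=P head=1 tape=__[b]abbca   (P,b)→(Q,b,→)
state=Q head=2 tape=__b[a]bbca   (Q,a)→(P,b,→)
state=P head=3 tape=__bb[b]bca   (P,b)→(Q,b,→)
state=Q head=4 tape=__bbb[b]ca   (Q,b)→(Q,b,←)
state=Q head=3 tape=__bb[b]bca   (Q,b)→(Q,b,←)
state=Q head=2 tape=__b[b]bbca   (Q,b)→(Q,b,←)
state=Q head=1 tape=__[b]bbbca   (Q,b)→(Q,b,←)
state=Q head=0 tape=_[_]bbbbca   (Q,_)→(P,c,←)
state=P head=-1 tape=[_]cbbbbca
At halt the head is at cell -1.

-1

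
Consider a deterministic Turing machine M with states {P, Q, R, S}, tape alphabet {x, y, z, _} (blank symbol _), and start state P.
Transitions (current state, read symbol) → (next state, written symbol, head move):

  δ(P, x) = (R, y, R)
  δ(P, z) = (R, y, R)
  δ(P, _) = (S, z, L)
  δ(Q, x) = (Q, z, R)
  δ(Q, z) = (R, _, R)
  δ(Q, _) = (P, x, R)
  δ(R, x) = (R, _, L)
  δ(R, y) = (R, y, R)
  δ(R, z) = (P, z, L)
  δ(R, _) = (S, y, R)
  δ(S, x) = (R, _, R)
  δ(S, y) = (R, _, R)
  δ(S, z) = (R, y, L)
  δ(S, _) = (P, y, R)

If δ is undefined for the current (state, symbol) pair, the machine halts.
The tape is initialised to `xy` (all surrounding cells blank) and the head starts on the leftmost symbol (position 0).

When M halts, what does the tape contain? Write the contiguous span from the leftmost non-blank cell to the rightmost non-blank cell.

state=P head=0 tape=_[x]y___   (P,x)→(R,y,R)
state=R head=1 tape=_y[y]___   (R,y)→(R,y,R)
state=R head=2 tape=_yy[_]__   (R,_)→(S,y,R)
state=S head=3 tape=_yyy[_]_   (S,_)→(P,y,R)
state=P head=4 tape=_yyyy[_]   (P,_)→(S,z,L)
state=S head=3 tape=_yyy[y]z   (S,y)→(R,_,R)
state=R head=4 tape=_yyy_[z]   (R,z)→(P,z,L)
state=P head=3 tape=_yyy[_]z   (P,_)→(S,z,L)
state=S head=2 tape=_yy[y]zz   (S,y)→(R,_,R)
state=R head=3 tape=_yy_[z]z   (R,z)→(P,z,L)
state=P head=2 tape=_yy[_]zz   (P,_)→(S,z,L)
state=S head=1 tape=_y[y]zzz   (S,y)→(R,_,R)
state=R head=2 tape=_y_[z]zz   (R,z)→(P,z,L)
state=P head=1 tape=_y[_]zzz   (P,_)→(S,z,L)
state=S head=0 tape=_[y]zzzz   (S,y)→(R,_,R)
state=R head=1 tape=__[z]zzz   (R,z)→(P,z,L)
state=P head=0 tape=_[_]zzzz   (P,_)→(S,z,L)
state=S head=-1 tape=[_]zzzzz   (S,_)→(P,y,R)
state=P head=0 tape=y[z]zzzz   (P,z)→(R,y,R)
state=R head=1 tape=yy[z]zzz   (R,z)→(P,z,L)
state=P head=0 tape=y[y]zzzz
The non-blank tape span at halt is yyzzzz.

yyzzzz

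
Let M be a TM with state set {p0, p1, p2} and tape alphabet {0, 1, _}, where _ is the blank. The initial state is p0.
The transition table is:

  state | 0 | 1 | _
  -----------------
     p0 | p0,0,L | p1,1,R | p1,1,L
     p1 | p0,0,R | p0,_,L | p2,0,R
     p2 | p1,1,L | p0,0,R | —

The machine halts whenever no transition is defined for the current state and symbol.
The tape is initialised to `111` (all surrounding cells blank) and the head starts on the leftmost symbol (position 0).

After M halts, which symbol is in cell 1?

0

state=p0 head=0 tape=[1]11___   (p0,1)→(p1,1,R)
state=p1 head=1 tape=1[1]1___   (p1,1)→(p0,_,L)
state=p0 head=0 tape=[1]_1___   (p0,1)→(p1,1,R)
state=p1 head=1 tape=1[_]1___   (p1,_)→(p2,0,R)
state=p2 head=2 tape=10[1]___   (p2,1)→(p0,0,R)
state=p0 head=3 tape=100[_]__   (p0,_)→(p1,1,L)
state=p1 head=2 tape=10[0]1__   (p1,0)→(p0,0,R)
state=p0 head=3 tape=100[1]__   (p0,1)→(p1,1,R)
state=p1 head=4 tape=1001[_]_   (p1,_)→(p2,0,R)
state=p2 head=5 tape=10010[_]
Cell 1 holds 0 when M halts.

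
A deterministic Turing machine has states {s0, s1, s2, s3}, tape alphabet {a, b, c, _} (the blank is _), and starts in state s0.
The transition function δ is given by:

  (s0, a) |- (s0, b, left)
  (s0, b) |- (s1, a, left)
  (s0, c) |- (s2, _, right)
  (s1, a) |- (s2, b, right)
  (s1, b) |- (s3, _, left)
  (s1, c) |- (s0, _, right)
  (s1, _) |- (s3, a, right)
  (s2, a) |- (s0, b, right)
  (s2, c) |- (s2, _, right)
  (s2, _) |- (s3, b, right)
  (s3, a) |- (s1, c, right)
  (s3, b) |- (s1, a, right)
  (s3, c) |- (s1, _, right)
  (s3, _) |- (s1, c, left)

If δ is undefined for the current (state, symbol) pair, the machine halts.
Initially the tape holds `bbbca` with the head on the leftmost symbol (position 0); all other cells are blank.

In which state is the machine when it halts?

s0

state=s0 head=0 tape=_[b]bbca   (s0,b)→(s1,a,left)
state=s1 head=-1 tape=[_]abbca   (s1,_)→(s3,a,right)
state=s3 head=0 tape=a[a]bbca   (s3,a)→(s1,c,right)
state=s1 head=1 tape=ac[b]bca   (s1,b)→(s3,_,left)
state=s3 head=0 tape=a[c]_bca   (s3,c)→(s1,_,right)
state=s1 head=1 tape=a_[_]bca   (s1,_)→(s3,a,right)
state=s3 head=2 tape=a_a[b]ca   (s3,b)→(s1,a,right)
state=s1 head=3 tape=a_aa[c]a   (s1,c)→(s0,_,right)
state=s0 head=4 tape=a_aa_[a]   (s0,a)→(s0,b,left)
state=s0 head=3 tape=a_aa[_]b
No transition is defined for (s0, _); M halts in state s0.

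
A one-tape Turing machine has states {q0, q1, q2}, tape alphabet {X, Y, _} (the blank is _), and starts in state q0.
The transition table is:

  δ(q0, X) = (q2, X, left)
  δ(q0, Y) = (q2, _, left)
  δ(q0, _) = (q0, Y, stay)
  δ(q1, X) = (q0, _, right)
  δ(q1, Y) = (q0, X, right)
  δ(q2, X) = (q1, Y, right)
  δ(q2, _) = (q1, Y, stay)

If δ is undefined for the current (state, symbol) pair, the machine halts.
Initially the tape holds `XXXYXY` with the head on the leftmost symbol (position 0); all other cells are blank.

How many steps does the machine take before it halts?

q0 | _[X]XXYXY   read X → write X, move left, go to q2
q2 | [_]XXXYXY   read _ → write Y, move stay, go to q1
q1 | [Y]XXXYXY   read Y → write X, move right, go to q0
q0 | X[X]XXYXY   read X → write X, move left, go to q2
q2 | [X]XXXYXY   read X → write Y, move right, go to q1
q1 | Y[X]XXYXY   read X → write _, move right, go to q0
q0 | Y_[X]XYXY   read X → write X, move left, go to q2
q2 | Y[_]XXYXY   read _ → write Y, move stay, go to q1
q1 | Y[Y]XXYXY   read Y → write X, move right, go to q0
q0 | YX[X]XYXY   read X → write X, move left, go to q2
q2 | Y[X]XXYXY   read X → write Y, move right, go to q1
q1 | YY[X]XYXY   read X → write _, move right, go to q0
q0 | YY_[X]YXY   read X → write X, move left, go to q2
q2 | YY[_]XYXY   read _ → write Y, move stay, go to q1
q1 | YY[Y]XYXY   read Y → write X, move right, go to q0
q0 | YYX[X]YXY   read X → write X, move left, go to q2
q2 | YY[X]XYXY   read X → write Y, move right, go to q1
q1 | YYY[X]YXY   read X → write _, move right, go to q0
q0 | YYY_[Y]XY   read Y → write _, move left, go to q2
q2 | YYY[_]_XY   read _ → write Y, move stay, go to q1
q1 | YYY[Y]_XY   read Y → write X, move right, go to q0
q0 | YYYX[_]XY   read _ → write Y, move stay, go to q0
q0 | YYYX[Y]XY   read Y → write _, move left, go to q2
q2 | YYY[X]_XY   read X → write Y, move right, go to q1
q1 | YYYY[_]XY
M halts after 24 transitions.

24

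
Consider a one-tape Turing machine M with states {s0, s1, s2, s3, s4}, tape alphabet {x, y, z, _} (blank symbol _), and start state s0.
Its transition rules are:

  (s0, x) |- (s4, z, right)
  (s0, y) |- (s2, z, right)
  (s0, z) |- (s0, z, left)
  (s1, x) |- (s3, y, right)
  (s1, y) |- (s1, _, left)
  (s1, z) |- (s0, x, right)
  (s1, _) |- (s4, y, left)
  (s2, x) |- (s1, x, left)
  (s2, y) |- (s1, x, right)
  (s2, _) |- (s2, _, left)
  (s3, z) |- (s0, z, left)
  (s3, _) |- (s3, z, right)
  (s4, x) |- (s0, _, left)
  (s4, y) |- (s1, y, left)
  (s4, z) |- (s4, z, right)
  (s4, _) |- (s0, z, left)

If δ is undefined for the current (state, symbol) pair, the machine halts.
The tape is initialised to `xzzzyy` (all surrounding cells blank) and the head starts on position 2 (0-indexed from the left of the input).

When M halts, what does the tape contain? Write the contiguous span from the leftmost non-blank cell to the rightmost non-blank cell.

state=s0 head=2 tape=_xz[z]zyy_   (s0,z)→(s0,z,left)
state=s0 head=1 tape=_x[z]zzyy_   (s0,z)→(s0,z,left)
state=s0 head=0 tape=_[x]zzzyy_   (s0,x)→(s4,z,right)
state=s4 head=1 tape=_z[z]zzyy_   (s4,z)→(s4,z,right)
state=s4 head=2 tape=_zz[z]zyy_   (s4,z)→(s4,z,right)
state=s4 head=3 tape=_zzz[z]yy_   (s4,z)→(s4,z,right)
state=s4 head=4 tape=_zzzz[y]y_   (s4,y)→(s1,y,left)
state=s1 head=3 tape=_zzz[z]yy_   (s1,z)→(s0,x,right)
state=s0 head=4 tape=_zzzx[y]y_   (s0,y)→(s2,z,right)
state=s2 head=5 tape=_zzzxz[y]_   (s2,y)→(s1,x,right)
state=s1 head=6 tape=_zzzxzx[_]   (s1,_)→(s4,y,left)
state=s4 head=5 tape=_zzzxz[x]y   (s4,x)→(s0,_,left)
state=s0 head=4 tape=_zzzx[z]_y   (s0,z)→(s0,z,left)
state=s0 head=3 tape=_zzz[x]z_y   (s0,x)→(s4,z,right)
state=s4 head=4 tape=_zzzz[z]_y   (s4,z)→(s4,z,right)
state=s4 head=5 tape=_zzzzz[_]y   (s4,_)→(s0,z,left)
state=s0 head=4 tape=_zzzz[z]zy   (s0,z)→(s0,z,left)
state=s0 head=3 tape=_zzz[z]zzy   (s0,z)→(s0,z,left)
state=s0 head=2 tape=_zz[z]zzzy   (s0,z)→(s0,z,left)
state=s0 head=1 tape=_z[z]zzzzy   (s0,z)→(s0,z,left)
state=s0 head=0 tape=_[z]zzzzzy   (s0,z)→(s0,z,left)
state=s0 head=-1 tape=[_]zzzzzzy
The non-blank tape span at halt is zzzzzzy.

zzzzzzy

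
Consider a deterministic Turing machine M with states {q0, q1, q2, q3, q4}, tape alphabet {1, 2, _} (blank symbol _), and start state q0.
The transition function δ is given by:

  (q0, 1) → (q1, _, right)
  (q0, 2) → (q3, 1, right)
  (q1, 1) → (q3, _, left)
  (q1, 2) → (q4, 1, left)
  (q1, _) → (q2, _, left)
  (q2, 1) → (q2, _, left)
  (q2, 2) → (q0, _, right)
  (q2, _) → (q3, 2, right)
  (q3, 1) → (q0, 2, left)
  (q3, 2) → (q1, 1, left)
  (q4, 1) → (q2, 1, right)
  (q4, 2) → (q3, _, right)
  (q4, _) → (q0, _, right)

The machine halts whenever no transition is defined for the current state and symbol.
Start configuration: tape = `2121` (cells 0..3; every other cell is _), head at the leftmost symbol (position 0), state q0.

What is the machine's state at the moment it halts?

q0 | [2]121   read 2 → write 1, move right, go to q3
q3 | 1[1]21   read 1 → write 2, move left, go to q0
q0 | [1]221   read 1 → write _, move right, go to q1
q1 | _[2]21   read 2 → write 1, move left, go to q4
q4 | [_]121   read _ → write _, move right, go to q0
q0 | _[1]21   read 1 → write _, move right, go to q1
q1 | __[2]1   read 2 → write 1, move left, go to q4
q4 | _[_]11   read _ → write _, move right, go to q0
q0 | __[1]1   read 1 → write _, move right, go to q1
q1 | ___[1]   read 1 → write _, move left, go to q3
q3 | __[_]_
No transition is defined for (q3, _); M halts in state q3.

q3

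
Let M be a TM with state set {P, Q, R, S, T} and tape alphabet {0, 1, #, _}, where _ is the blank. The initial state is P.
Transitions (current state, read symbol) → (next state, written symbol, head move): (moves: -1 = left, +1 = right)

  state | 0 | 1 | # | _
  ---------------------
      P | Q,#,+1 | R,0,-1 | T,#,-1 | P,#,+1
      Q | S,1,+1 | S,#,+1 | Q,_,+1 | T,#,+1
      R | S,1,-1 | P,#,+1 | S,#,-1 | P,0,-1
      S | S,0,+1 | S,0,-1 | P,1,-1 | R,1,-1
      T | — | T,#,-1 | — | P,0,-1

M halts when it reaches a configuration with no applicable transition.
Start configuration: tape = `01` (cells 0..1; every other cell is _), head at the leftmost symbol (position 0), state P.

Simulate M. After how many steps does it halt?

15

P | ____[0]1_   read 0 → write #, move +1, go to Q
Q | ____#[1]_   read 1 → write #, move +1, go to S
S | ____##[_]   read _ → write 1, move -1, go to R
R | ____#[#]1   read # → write #, move -1, go to S
S | ____[#]#1   read # → write 1, move -1, go to P
P | ___[_]1#1   read _ → write #, move +1, go to P
P | ___#[1]#1   read 1 → write 0, move -1, go to R
R | ___[#]0#1   read # → write #, move -1, go to S
S | __[_]#0#1   read _ → write 1, move -1, go to R
R | _[_]1#0#1   read _ → write 0, move -1, go to P
P | [_]01#0#1   read _ → write #, move +1, go to P
P | #[0]1#0#1   read 0 → write #, move +1, go to Q
Q | ##[1]#0#1   read 1 → write #, move +1, go to S
S | ###[#]0#1   read # → write 1, move -1, go to P
P | ##[#]10#1   read # → write #, move -1, go to T
T | #[#]#10#1
M halts after 15 transitions.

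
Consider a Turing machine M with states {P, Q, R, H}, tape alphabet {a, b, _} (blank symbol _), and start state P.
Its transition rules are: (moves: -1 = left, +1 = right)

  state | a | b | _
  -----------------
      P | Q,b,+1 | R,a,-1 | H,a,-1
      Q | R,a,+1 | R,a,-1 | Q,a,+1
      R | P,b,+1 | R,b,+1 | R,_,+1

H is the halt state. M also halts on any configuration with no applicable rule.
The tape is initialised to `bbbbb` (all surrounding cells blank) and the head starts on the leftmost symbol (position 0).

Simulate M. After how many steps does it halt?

16

state=P head=0 tape=_[b]bbbb_   (P,b)→(R,a,-1)
state=R head=-1 tape=[_]abbbb_   (R,_)→(R,_,+1)
state=R head=0 tape=_[a]bbbb_   (R,a)→(P,b,+1)
state=P head=1 tape=_b[b]bbb_   (P,b)→(R,a,-1)
state=R head=0 tape=_[b]abbb_   (R,b)→(R,b,+1)
state=R head=1 tape=_b[a]bbb_   (R,a)→(P,b,+1)
state=P head=2 tape=_bb[b]bb_   (P,b)→(R,a,-1)
state=R head=1 tape=_b[b]abb_   (R,b)→(R,b,+1)
state=R head=2 tape=_bb[a]bb_   (R,a)→(P,b,+1)
state=P head=3 tape=_bbb[b]b_   (P,b)→(R,a,-1)
state=R head=2 tape=_bb[b]ab_   (R,b)→(R,b,+1)
state=R head=3 tape=_bbb[a]b_   (R,a)→(P,b,+1)
state=P head=4 tape=_bbbb[b]_   (P,b)→(R,a,-1)
state=R head=3 tape=_bbb[b]a_   (R,b)→(R,b,+1)
state=R head=4 tape=_bbbb[a]_   (R,a)→(P,b,+1)
state=P head=5 tape=_bbbbb[_]   (P,_)→(H,a,-1)
state=H head=4 tape=_bbbb[b]a
M halts after 16 transitions.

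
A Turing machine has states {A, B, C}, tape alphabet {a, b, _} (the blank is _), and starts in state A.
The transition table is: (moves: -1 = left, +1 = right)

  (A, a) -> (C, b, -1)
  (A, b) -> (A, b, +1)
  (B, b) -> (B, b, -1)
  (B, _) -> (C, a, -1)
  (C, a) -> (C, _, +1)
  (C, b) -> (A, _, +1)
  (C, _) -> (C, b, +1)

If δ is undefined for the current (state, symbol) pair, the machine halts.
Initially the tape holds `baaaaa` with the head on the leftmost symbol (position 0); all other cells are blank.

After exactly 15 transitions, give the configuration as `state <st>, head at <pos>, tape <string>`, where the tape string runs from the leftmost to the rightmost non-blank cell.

A | [b]aaaaa   read b → write b, move +1, go to A
A | b[a]aaaa   read a → write b, move -1, go to C
C | [b]baaaa   read b → write _, move +1, go to A
A | _[b]aaaa   read b → write b, move +1, go to A
A | _b[a]aaa   read a → write b, move -1, go to C
C | _[b]baaa   read b → write _, move +1, go to A
A | __[b]aaa   read b → write b, move +1, go to A
A | __b[a]aa   read a → write b, move -1, go to C
C | __[b]baa   read b → write _, move +1, go to A
A | ___[b]aa   read b → write b, move +1, go to A
A | ___b[a]a   read a → write b, move -1, go to C
C | ___[b]ba   read b → write _, move +1, go to A
A | ____[b]a   read b → write b, move +1, go to A
A | ____b[a]   read a → write b, move -1, go to C
C | ____[b]b   read b → write _, move +1, go to A
A | _____[b]
After 15 steps: state A, head at 5, tape b.

state A, head at 5, tape b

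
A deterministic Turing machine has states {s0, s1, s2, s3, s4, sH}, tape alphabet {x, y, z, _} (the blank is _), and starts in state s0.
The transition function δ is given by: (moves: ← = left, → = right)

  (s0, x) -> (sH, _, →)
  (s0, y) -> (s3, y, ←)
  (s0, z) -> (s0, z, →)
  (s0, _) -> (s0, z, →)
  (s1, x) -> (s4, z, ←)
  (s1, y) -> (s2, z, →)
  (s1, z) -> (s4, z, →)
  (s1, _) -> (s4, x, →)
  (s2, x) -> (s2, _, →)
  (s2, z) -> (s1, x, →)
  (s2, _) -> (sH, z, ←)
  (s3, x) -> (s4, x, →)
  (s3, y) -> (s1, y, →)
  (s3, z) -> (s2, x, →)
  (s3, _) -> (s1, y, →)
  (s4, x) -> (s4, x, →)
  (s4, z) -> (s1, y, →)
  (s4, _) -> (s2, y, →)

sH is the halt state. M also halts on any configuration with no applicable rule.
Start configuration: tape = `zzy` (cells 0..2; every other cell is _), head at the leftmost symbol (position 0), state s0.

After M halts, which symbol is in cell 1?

x

state=s0 head=0 tape=[z]zy   (s0,z)→(s0,z,→)
state=s0 head=1 tape=z[z]y   (s0,z)→(s0,z,→)
state=s0 head=2 tape=zz[y]   (s0,y)→(s3,y,←)
state=s3 head=1 tape=z[z]y   (s3,z)→(s2,x,→)
state=s2 head=2 tape=zx[y]
Cell 1 holds x when M halts.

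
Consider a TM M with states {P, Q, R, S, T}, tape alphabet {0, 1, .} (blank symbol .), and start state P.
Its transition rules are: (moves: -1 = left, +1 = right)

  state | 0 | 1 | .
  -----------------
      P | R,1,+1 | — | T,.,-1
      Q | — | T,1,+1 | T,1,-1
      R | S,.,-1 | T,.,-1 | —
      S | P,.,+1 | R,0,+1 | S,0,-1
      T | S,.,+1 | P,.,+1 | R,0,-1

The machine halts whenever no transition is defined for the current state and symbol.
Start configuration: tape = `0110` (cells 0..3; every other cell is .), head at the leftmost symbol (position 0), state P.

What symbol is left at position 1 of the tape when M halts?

.

state=P head=0 tape=.[0]110   (P,0)→(R,1,+1)
state=R head=1 tape=.1[1]10   (R,1)→(T,.,-1)
state=T head=0 tape=.[1].10   (T,1)→(P,.,+1)
state=P head=1 tape=..[.]10   (P,.)→(T,.,-1)
state=T head=0 tape=.[.].10   (T,.)→(R,0,-1)
state=R head=-1 tape=[.]0.10
Cell 1 holds . when M halts.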